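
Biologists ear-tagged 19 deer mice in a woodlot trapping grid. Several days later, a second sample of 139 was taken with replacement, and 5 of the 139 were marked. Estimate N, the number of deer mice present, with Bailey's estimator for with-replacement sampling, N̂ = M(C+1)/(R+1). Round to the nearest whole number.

N ≈ 443

N̂ = 19·(139+1)/(5+1) = 19·140/6 = 2660/6 ≈ 443.3 → 443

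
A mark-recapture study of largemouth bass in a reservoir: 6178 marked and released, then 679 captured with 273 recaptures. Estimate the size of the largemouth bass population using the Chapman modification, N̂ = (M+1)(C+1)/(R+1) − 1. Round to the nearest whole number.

N̂ = (6178+1)(679+1)/(273+1) − 1 = 6179·680/274 − 1
= 4201720/274 − 1 ≈ 15334.7 − 1 ≈ 15333.7 → 15334

N ≈ 15,334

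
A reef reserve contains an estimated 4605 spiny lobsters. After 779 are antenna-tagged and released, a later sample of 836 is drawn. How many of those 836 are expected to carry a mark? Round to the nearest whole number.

Expected recaptures E[R] = M·C / N.
E[R] = 779 × 836 / 4605 = 651244 / 4605 ≈ 141.4 → 141

expected recaptures ≈ 141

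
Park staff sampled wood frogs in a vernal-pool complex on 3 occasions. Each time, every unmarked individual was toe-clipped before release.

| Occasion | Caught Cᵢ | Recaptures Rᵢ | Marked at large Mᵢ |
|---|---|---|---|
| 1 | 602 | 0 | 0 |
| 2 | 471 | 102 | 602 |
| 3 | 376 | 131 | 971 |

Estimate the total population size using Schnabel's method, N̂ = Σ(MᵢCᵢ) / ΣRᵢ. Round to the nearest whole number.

Σ MᵢCᵢ = 0·602 + 602·471 + 971·376 = 0 + 283542 + 365096 = 648638
Σ Rᵢ = 0 + 102 + 131 = 233
N̂ = 648638 / 233 ≈ 2783.9 → 2784

N ≈ 2784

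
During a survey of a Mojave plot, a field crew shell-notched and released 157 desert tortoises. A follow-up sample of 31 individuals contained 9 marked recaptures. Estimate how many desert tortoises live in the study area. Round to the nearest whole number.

N ≈ 541

Lincoln-Petersen assumes M/N = R/C, so N = M·C / R.
N = (157 × 31) / 9 = 4867 / 9 ≈ 540.8 → 541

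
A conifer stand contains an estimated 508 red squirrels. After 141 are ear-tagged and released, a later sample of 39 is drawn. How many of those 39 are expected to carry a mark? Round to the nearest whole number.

expected recaptures ≈ 11

The marked fraction of the population is 141/508, so in a sample of 39 expect C·(M/N) marked.
E[R] = 141 × 39 / 508 = 5499 / 508 ≈ 10.8 → 11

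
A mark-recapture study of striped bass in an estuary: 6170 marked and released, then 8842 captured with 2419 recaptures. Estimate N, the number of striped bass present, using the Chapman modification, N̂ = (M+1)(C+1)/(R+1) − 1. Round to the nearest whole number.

N̂ = (6170+1)(8842+1)/(2419+1) − 1 = 6171·8843/2420 − 1
= 54570153/2420 − 1 ≈ 22549.7 − 1 ≈ 22548.7 → 22549

N ≈ 22,549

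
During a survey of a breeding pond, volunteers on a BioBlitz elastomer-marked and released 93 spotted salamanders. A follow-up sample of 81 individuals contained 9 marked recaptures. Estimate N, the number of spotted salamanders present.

N = (93 × 81) / 9 = 7533 / 9 = 837

N = 837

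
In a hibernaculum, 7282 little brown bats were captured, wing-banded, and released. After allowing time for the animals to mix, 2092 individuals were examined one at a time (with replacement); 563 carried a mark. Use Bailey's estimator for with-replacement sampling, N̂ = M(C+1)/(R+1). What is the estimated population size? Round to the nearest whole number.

N̂ = 7282·(2092+1)/(563+1) = 7282·2093/564 = 15241226/564 ≈ 27023.45 → 27023

N ≈ 27,023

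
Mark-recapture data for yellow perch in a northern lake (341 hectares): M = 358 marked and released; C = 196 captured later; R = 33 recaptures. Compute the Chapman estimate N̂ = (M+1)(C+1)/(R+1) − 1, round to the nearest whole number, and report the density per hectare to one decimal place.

density ≈ 6.1 yellow perch per hectare

N̂ = 359·197/34 − 1 = 70723/34 − 1 ≈ 2079.1 → 2079
Density = N̂ / area = 2079 / 341 ≈ 6.10 → 6.1 per hectare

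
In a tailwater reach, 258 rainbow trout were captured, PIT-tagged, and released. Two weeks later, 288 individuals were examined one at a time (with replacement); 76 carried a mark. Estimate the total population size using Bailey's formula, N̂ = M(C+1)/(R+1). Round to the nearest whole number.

N̂ = 258·(288+1)/(76+1) = 258·289/77 = 74562/77 ≈ 968.3 → 968

N ≈ 968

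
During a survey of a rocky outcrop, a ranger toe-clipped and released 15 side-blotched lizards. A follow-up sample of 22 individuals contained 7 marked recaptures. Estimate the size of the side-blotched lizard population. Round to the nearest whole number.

N ≈ 47

Lincoln-Petersen assumes M/N = R/C, so N = M·C / R.
N = (15 × 22) / 7 = 330 / 7 ≈ 47.1 → 47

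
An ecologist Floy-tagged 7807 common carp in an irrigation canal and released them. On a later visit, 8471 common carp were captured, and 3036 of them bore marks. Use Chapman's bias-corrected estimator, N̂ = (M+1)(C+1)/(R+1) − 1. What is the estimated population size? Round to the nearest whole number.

N̂ = (7807+1)(8471+1)/(3036+1) − 1 = 7808·8472/3037 − 1
= 66149376/3037 − 1 ≈ 21781.2 − 1 ≈ 21780.2 → 21780

N ≈ 21,780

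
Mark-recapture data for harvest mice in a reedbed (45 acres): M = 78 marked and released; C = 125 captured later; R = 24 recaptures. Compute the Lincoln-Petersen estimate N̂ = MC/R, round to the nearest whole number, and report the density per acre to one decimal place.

N̂ = 78·125/24 = 9750/24 ≈ 406.2 → 406
Density = N̂ / area = 406 / 45 ≈ 9.02 → 9.0 per acre

density ≈ 9.0 harvest mice per acre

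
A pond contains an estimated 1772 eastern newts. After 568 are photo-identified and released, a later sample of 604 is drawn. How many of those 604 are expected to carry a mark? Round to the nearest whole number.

The marked fraction of the population is 568/1772, so in a sample of 604 expect C·(M/N) marked.
E[R] = 568 × 604 / 1772 = 343072 / 1772 ≈ 193.6 → 194

expected recaptures ≈ 194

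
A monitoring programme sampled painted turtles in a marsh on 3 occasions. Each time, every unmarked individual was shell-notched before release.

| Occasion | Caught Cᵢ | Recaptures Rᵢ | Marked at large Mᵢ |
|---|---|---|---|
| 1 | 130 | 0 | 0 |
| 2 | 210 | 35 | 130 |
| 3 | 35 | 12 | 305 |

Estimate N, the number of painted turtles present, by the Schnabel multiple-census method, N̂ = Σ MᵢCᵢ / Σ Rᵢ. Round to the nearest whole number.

Σ MᵢCᵢ = 0·130 + 130·210 + 305·35 = 0 + 27300 + 10675 = 37975
Σ Rᵢ = 0 + 35 + 12 = 47
N̂ = 37975 / 47 ≈ 808.0 → 808

N ≈ 808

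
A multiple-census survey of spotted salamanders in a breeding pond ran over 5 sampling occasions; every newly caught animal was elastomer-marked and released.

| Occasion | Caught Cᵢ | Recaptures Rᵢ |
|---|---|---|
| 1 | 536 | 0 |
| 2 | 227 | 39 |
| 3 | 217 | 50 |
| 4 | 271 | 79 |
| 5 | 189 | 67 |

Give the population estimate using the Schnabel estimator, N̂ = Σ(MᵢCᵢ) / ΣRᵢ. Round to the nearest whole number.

N ≈ 3085

Marked at large before each occasion: Mᵢ = Σⱼ<ᵢ (Cⱼ − Rⱼ) → M1=0, M2=536, M3=724, M4=891, M5=1083
Σ MᵢCᵢ = 0·536 + 536·227 + 724·217 + 891·271 + 1083·189 = 0 + 121672 + 157108 + 241461 + 204687 = 724928
Σ Rᵢ = 0 + 39 + 50 + 79 + 67 = 235
N̂ = 724928 / 235 ≈ 3084.8 → 3085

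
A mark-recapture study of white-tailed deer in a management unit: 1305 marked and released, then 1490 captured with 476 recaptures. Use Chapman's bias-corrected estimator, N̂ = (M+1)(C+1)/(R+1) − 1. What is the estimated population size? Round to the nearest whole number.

N ≈ 4081

N̂ = (1305+1)(1490+1)/(476+1) − 1 = 1306·1491/477 − 1
= 1947246/477 − 1 ≈ 4082.3 − 1 ≈ 4081.3 → 4081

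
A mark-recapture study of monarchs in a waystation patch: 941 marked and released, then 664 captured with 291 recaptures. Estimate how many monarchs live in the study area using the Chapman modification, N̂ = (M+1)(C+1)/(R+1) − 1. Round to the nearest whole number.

N̂ = (941+1)(664+1)/(291+1) − 1 = 942·665/292 − 1
= 626430/292 − 1 ≈ 2145.3 − 1 ≈ 2144.3 → 2144

N ≈ 2144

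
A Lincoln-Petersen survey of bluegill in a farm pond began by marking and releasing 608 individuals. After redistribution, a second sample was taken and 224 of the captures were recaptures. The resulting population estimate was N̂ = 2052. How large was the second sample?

C = 756

From N = M·C/R: C = N·R / M = 2052·224 / 608 = 459648 / 608 = 756.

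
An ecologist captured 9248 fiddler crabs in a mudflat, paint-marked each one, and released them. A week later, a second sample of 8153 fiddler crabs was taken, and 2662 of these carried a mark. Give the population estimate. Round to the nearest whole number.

Lincoln-Petersen assumes M/N = R/C, so N = M·C / R.
N = (9248 × 8153) / 2662 = 75398944 / 2662 ≈ 28324.2 → 28324

N ≈ 28,324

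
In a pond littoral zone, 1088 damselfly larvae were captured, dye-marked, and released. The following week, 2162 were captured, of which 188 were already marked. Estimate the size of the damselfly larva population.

Lincoln-Petersen assumes M/N = R/C, so N = M·C / R.
N = (1088 × 2162) / 188 = 2352256 / 188 = 12512

N = 12,512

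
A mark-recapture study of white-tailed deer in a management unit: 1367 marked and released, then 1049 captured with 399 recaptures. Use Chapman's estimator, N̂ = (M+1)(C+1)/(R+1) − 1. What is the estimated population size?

N̂ = (1367+1)(1049+1)/(399+1) − 1 = 1368·1050/400 − 1
= 1436400/400 − 1 = 3591 − 1 = 3590

N = 3590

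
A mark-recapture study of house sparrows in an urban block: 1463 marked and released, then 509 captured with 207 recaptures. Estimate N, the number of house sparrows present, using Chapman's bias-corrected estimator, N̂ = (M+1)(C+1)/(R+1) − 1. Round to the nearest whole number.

N̂ = (1463+1)(509+1)/(207+1) − 1 = 1464·510/208 − 1
= 746640/208 − 1 ≈ 3589.6 − 1 ≈ 3588.6 → 3589

N ≈ 3589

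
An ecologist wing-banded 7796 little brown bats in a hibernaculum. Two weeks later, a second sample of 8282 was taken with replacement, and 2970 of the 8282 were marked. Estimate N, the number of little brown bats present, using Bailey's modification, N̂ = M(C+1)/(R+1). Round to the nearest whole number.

N̂ = 7796·(8282+1)/(2970+1) = 7796·8283/2971 = 64574268/2971 ≈ 21734.9 → 21735

N ≈ 21,735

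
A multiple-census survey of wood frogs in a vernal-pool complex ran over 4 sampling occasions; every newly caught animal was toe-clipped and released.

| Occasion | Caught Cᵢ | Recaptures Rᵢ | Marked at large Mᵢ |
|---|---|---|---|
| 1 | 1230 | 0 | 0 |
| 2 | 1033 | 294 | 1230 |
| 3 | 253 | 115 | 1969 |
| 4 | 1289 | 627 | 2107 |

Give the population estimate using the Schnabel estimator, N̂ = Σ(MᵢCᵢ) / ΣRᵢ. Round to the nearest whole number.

Σ MᵢCᵢ = 0·1230 + 1230·1033 + 1969·253 + 2107·1289 = 0 + 1270590 + 498157 + 2715923 = 4484670
Σ Rᵢ = 0 + 294 + 115 + 627 = 1036
N̂ = 4484670 / 1036 ≈ 4328.8 → 4329

N ≈ 4329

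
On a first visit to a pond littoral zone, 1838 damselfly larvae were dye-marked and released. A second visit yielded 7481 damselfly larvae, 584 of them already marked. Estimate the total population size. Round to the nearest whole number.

N ≈ 23,545

Lincoln-Petersen assumes M/N = R/C, so N = M·C / R.
N = (1838 × 7481) / 584 = 13750078 / 584 ≈ 23544.7 → 23545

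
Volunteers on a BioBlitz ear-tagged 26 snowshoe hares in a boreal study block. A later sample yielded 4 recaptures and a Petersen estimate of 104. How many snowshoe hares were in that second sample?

C = 16

From N = M·C/R: C = N·R / M = 104·4 / 26 = 416 / 26 = 16.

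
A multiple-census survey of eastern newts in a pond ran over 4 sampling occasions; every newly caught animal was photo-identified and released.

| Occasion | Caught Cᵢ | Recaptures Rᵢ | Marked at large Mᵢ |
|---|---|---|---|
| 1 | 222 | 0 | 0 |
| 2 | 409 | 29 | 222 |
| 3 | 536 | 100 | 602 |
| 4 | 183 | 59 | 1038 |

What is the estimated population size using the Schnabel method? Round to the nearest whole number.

Σ MᵢCᵢ = 0·222 + 222·409 + 602·536 + 1038·183 = 0 + 90798 + 322672 + 189954 = 603424
Σ Rᵢ = 0 + 29 + 100 + 59 = 188
N̂ = 603424 / 188 ≈ 3209.7 → 3210

N ≈ 3210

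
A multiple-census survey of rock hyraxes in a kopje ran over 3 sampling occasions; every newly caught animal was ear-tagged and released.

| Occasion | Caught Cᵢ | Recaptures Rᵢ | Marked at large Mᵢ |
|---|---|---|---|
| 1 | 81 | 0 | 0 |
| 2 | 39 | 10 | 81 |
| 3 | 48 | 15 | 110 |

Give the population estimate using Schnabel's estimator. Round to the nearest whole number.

N ≈ 338

Σ MᵢCᵢ = 0·81 + 81·39 + 110·48 = 0 + 3159 + 5280 = 8439
Σ Rᵢ = 0 + 10 + 15 = 25
N̂ = 8439 / 25 ≈ 337.6 → 338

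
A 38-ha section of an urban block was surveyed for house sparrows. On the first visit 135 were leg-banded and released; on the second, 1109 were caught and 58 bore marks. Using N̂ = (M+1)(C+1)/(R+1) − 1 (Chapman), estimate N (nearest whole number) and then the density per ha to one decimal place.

density ≈ 67.3 house sparrows per ha

N̂ = 136·1110/59 − 1 = 150960/59 − 1 ≈ 2557.6 → 2558
Density = N̂ / area = 2558 / 38 ≈ 67.32 → 67.3 per ha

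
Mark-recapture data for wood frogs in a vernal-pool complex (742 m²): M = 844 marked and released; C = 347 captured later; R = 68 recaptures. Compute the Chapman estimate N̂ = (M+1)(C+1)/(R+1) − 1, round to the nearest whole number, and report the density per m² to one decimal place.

density ≈ 5.7 wood frogs per m²

N̂ = 845·348/69 − 1 = 294060/69 − 1 ≈ 4260.7 → 4261
Density = N̂ / area = 4261 / 742 ≈ 5.74 → 5.7 per m²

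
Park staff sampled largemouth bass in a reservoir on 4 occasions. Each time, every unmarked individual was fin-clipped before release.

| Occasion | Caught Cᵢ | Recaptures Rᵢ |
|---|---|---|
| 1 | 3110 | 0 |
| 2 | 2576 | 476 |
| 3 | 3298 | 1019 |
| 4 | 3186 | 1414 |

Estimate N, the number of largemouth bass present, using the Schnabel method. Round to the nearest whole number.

Marked at large before each occasion: Mᵢ = Σⱼ<ᵢ (Cⱼ − Rⱼ) → M1=0, M2=3110, M3=5210, M4=7489
Σ MᵢCᵢ = 0·3110 + 3110·2576 + 5210·3298 + 7489·3186 = 0 + 8011360 + 17182580 + 23859954 = 49053894
Σ Rᵢ = 0 + 476 + 1019 + 1414 = 2909
N̂ = 49053894 / 2909 ≈ 16862.8 → 16863

N ≈ 16,863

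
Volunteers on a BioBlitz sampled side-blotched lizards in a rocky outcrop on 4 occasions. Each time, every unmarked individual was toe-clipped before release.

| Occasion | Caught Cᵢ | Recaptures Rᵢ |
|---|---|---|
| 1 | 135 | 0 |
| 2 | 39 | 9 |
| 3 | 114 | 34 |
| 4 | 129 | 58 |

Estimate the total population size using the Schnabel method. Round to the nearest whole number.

Marked at large before each occasion: Mᵢ = Σⱼ<ᵢ (Cⱼ − Rⱼ) → M1=0, M2=135, M3=165, M4=245
Σ MᵢCᵢ = 0·135 + 135·39 + 165·114 + 245·129 = 0 + 5265 + 18810 + 31605 = 55680
Σ Rᵢ = 0 + 9 + 34 + 58 = 101
N̂ = 55680 / 101 ≈ 551.3 → 551

N ≈ 551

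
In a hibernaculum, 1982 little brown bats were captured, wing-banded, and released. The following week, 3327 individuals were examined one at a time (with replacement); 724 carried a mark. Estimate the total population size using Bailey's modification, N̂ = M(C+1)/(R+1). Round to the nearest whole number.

N ≈ 9098

N̂ = 1982·(3327+1)/(724+1) = 1982·3328/725 = 6596096/725 ≈ 9098.1 → 9098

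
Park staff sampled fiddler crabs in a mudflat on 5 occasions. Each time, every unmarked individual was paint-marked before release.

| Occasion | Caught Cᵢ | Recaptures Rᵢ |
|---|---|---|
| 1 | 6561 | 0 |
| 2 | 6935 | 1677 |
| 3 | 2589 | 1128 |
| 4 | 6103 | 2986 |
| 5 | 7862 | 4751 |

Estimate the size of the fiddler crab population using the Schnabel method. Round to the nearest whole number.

N ≈ 27,135

Marked at large before each occasion: Mᵢ = Σⱼ<ᵢ (Cⱼ − Rⱼ) → M1=0, M2=6561, M3=11819, M4=13280, M5=16397
Σ MᵢCᵢ = 0·6561 + 6561·6935 + 11819·2589 + 13280·6103 + 16397·7862 = 0 + 45500535 + 30599391 + 81047840 + 128913214 = 286060980
Σ Rᵢ = 0 + 1677 + 1128 + 2986 + 4751 = 10542
N̂ = 286060980 / 10542 ≈ 27135.4 → 27135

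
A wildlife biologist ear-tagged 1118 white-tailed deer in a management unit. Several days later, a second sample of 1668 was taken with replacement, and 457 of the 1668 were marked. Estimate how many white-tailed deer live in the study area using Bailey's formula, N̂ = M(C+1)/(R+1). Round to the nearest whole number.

N̂ = 1118·(1668+1)/(457+1) = 1118·1669/458 = 1865942/458 ≈ 4074.1 → 4074

N ≈ 4074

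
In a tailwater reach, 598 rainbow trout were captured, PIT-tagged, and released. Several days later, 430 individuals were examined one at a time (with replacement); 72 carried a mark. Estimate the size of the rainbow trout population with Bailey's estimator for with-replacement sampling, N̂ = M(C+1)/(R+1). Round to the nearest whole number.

N̂ = 598·(430+1)/(72+1) = 598·431/73 = 257738/73 ≈ 3530.7 → 3531

N ≈ 3531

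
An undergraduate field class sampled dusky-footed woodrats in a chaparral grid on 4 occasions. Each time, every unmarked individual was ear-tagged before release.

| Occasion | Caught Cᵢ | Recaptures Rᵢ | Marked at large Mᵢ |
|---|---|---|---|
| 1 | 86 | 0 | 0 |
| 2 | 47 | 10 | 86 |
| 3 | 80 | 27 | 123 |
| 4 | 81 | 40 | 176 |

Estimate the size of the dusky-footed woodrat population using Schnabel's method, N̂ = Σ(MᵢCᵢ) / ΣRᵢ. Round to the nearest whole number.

Σ MᵢCᵢ = 0·86 + 86·47 + 123·80 + 176·81 = 0 + 4042 + 9840 + 14256 = 28138
Σ Rᵢ = 0 + 10 + 27 + 40 = 77
N̂ = 28138 / 77 ≈ 365.4 → 365

N ≈ 365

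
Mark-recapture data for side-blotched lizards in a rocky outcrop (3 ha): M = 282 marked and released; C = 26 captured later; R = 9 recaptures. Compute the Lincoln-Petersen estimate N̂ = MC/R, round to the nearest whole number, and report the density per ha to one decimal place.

N̂ = 282·26/9 = 7332/9 ≈ 814.7 → 815
Density = N̂ / area = 815 / 3 ≈ 271.67 → 271.7 per ha

density ≈ 271.7 side-blotched lizards per ha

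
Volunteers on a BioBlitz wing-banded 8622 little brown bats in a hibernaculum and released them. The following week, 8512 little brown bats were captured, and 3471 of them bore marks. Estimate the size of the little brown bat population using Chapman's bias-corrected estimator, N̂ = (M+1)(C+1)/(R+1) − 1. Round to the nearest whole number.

N̂ = (8622+1)(8512+1)/(3471+1) − 1 = 8623·8513/3472 − 1
= 73407599/3472 − 1 ≈ 21142.7 − 1 ≈ 21141.7 → 21142

N ≈ 21,142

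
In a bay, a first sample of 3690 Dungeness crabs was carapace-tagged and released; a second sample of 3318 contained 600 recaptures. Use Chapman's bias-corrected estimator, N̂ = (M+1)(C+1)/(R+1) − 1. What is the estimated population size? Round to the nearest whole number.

N ≈ 20,382

N̂ = (3690+1)(3318+1)/(600+1) − 1 = 3691·3319/601 − 1
= 12250429/601 − 1 ≈ 20383.4 − 1 ≈ 20382.4 → 20382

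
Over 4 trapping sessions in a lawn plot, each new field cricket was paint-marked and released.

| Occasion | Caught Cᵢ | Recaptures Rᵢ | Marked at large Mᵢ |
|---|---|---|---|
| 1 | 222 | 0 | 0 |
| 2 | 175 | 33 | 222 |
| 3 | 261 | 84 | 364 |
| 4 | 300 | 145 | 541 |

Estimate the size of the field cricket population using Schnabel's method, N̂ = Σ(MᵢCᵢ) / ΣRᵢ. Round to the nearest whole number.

N ≈ 1130

Σ MᵢCᵢ = 0·222 + 222·175 + 364·261 + 541·300 = 0 + 38850 + 95004 + 162300 = 296154
Σ Rᵢ = 0 + 33 + 84 + 145 = 262
N̂ = 296154 / 262 ≈ 1130.4 → 1130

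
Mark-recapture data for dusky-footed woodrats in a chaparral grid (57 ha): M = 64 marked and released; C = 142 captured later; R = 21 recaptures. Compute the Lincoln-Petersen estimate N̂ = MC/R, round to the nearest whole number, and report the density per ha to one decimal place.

N̂ = 64·142/21 = 9088/21 ≈ 432.8 → 433
Density = N̂ / area = 433 / 57 ≈ 7.60 → 7.6 per ha

density ≈ 7.6 dusky-footed woodrats per ha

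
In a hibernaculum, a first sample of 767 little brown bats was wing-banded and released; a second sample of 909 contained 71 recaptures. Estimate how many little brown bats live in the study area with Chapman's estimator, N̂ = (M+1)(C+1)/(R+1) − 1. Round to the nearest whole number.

N̂ = (767+1)(909+1)/(71+1) − 1 = 768·910/72 − 1
= 698880/72 − 1 ≈ 9706.7 − 1 ≈ 9705.7 → 9706

N ≈ 9706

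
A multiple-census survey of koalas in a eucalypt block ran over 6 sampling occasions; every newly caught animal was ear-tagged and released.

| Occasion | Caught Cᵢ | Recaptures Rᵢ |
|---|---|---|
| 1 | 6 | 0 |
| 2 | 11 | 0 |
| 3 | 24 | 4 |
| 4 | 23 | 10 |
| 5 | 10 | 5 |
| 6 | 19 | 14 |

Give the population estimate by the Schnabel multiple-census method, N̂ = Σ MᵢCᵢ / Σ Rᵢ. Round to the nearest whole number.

N ≈ 87

Marked at large before each occasion: Mᵢ = Σⱼ<ᵢ (Cⱼ − Rⱼ) → M1=0, M2=6, M3=17, M4=37, M5=50, M6=55
Σ MᵢCᵢ = 0·6 + 6·11 + 17·24 + 37·23 + 50·10 + 55·19 = 0 + 66 + 408 + 851 + 500 + 1045 = 2870
Σ Rᵢ = 0 + 0 + 4 + 10 + 5 + 14 = 33
N̂ = 2870 / 33 ≈ 87.0 → 87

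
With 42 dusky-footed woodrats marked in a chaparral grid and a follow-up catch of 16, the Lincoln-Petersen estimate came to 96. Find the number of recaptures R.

R = 7

From N = M·C/R: R = M·C / N = 42·16 / 96 = 672 / 96 = 7.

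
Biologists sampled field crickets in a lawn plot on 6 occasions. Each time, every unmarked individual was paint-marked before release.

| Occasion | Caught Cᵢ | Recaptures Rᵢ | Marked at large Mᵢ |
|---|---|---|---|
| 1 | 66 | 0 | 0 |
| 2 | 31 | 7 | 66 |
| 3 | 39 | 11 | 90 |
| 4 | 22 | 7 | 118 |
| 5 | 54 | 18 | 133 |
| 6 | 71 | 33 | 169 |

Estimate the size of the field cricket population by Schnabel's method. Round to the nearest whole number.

N ≈ 360

Σ MᵢCᵢ = 0·66 + 66·31 + 90·39 + 118·22 + 133·54 + 169·71 = 0 + 2046 + 3510 + 2596 + 7182 + 11999 = 27333
Σ Rᵢ = 0 + 7 + 11 + 7 + 18 + 33 = 76
N̂ = 27333 / 76 ≈ 359.6 → 360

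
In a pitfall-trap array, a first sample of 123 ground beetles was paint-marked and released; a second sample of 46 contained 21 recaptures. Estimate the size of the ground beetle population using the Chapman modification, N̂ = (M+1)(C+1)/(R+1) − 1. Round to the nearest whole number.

N̂ = (123+1)(46+1)/(21+1) − 1 = 124·47/22 − 1
= 5828/22 − 1 ≈ 264.9 − 1 ≈ 263.9 → 264

N ≈ 264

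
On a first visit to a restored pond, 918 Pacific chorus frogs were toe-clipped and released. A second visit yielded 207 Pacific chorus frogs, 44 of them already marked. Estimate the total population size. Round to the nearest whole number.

N ≈ 4319

N = (918 × 207) / 44 = 190026 / 44 ≈ 4318.8 → 4319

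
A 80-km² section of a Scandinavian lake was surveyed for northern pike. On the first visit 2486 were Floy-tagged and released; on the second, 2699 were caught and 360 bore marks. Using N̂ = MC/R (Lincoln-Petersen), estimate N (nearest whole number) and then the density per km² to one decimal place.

N̂ = 2486·2699/360 = 6709714/360 ≈ 18638.1 → 18638
Density = N̂ / area = 18638 / 80 ≈ 232.97 → 233.0 per km²

density ≈ 233.0 northern pike per km²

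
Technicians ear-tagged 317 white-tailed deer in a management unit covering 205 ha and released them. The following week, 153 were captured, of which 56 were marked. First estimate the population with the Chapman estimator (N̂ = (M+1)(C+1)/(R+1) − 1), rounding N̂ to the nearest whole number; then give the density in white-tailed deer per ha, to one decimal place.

density ≈ 4.2 white-tailed deer per ha

N̂ = 318·154/57 − 1 = 48972/57 − 1 ≈ 858.2 → 858
Density = N̂ / area = 858 / 205 ≈ 4.19 → 4.2 per ha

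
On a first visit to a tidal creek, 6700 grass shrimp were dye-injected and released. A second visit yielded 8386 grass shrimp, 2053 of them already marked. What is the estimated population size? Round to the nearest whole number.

The marked fraction in the recapture sample should equal the marked fraction in the population: 2053/8386 = 6700/N.
N = (6700 × 8386) / 2053 = 56186200 / 2053 ≈ 27367.9 → 27368

N ≈ 27,368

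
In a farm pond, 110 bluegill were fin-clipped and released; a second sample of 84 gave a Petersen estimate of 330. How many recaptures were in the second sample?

From N = M·C/R: R = M·C / N = 110·84 / 330 = 9240 / 330 = 28.

R = 28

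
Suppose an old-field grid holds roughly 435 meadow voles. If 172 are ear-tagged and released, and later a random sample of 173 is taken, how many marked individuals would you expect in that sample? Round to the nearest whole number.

expected recaptures ≈ 68

Expected recaptures E[R] = M·C / N.
E[R] = 172 × 173 / 435 = 29756 / 435 ≈ 68.4 → 68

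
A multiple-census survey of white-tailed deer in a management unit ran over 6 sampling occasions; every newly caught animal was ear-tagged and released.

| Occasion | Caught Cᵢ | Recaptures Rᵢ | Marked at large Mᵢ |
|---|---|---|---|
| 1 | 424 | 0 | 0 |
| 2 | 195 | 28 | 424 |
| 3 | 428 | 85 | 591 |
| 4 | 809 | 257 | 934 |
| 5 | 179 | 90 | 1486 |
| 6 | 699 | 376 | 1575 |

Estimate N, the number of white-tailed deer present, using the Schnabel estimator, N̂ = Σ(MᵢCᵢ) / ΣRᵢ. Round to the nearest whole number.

N ≈ 2940

Σ MᵢCᵢ = 0·424 + 424·195 + 591·428 + 934·809 + 1486·179 + 1575·699 = 0 + 82680 + 252948 + 755606 + 265994 + 1100925 = 2458153
Σ Rᵢ = 0 + 28 + 85 + 257 + 90 + 376 = 836
N̂ = 2458153 / 836 ≈ 2940.4 → 2940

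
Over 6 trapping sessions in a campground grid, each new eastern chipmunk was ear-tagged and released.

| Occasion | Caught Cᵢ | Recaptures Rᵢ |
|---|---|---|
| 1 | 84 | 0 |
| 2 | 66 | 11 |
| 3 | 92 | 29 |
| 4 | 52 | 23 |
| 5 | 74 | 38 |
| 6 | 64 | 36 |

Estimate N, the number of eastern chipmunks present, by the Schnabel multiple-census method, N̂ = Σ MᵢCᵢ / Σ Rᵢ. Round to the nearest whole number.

N ≈ 460

Marked at large before each occasion: Mᵢ = Σⱼ<ᵢ (Cⱼ − Rⱼ) → M1=0, M2=84, M3=139, M4=202, M5=231, M6=267
Σ MᵢCᵢ = 0·84 + 84·66 + 139·92 + 202·52 + 231·74 + 267·64 = 0 + 5544 + 12788 + 10504 + 17094 + 17088 = 63018
Σ Rᵢ = 0 + 11 + 29 + 23 + 38 + 36 = 137
N̂ = 63018 / 137 ≈ 460.0 → 460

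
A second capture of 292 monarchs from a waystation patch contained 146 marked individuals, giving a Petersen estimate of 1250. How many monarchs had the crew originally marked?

M = 625

From N = M·C/R: M = N·R / C = 1250·146 / 292 = 182500 / 292 = 625.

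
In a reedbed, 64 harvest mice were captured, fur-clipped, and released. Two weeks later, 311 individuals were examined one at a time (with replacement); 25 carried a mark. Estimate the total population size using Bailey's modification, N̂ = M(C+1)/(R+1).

N = 768

N̂ = 64·(311+1)/(25+1) = 64·312/26 = 19968/26 = 768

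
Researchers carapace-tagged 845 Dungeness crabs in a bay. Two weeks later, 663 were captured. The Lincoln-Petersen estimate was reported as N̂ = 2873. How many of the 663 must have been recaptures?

R = 195

From N = M·C/R: R = M·C / N = 845·663 / 2873 = 560235 / 2873 = 195.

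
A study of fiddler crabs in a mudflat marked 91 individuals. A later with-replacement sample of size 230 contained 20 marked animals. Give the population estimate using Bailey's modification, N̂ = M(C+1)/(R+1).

N = 1001

N̂ = 91·(230+1)/(20+1) = 91·231/21 = 21021/21 = 1001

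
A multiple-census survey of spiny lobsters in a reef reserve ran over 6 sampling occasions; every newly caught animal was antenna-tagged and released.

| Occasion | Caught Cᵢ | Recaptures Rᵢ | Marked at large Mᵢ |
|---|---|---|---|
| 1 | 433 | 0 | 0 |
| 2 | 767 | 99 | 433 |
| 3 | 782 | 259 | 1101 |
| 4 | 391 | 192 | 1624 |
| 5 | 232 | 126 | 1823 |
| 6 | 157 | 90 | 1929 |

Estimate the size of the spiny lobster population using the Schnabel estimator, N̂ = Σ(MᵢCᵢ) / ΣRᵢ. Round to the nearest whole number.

Σ MᵢCᵢ = 0·433 + 433·767 + 1101·782 + 1624·391 + 1823·232 + 1929·157 = 0 + 332111 + 860982 + 634984 + 422936 + 302853 = 2553866
Σ Rᵢ = 0 + 99 + 259 + 192 + 126 + 90 = 766
N̂ = 2553866 / 766 ≈ 3334.0 → 3334

N ≈ 3334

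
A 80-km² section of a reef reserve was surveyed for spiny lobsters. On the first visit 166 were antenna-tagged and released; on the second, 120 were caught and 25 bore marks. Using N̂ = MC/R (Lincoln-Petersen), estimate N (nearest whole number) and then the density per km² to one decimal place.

density ≈ 10.0 spiny lobsters per km²

N̂ = 166·120/25 = 19920/25 ≈ 796.8 → 797
Density = N̂ / area = 797 / 80 ≈ 9.96 → 10.0 per km²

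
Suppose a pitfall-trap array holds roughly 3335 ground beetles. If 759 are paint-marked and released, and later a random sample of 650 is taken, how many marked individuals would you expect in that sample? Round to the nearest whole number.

The marked fraction of the population is 759/3335, so in a sample of 650 expect C·(M/N) marked.
E[R] = 759 × 650 / 3335 = 493350 / 3335 ≈ 147.9 → 148

expected recaptures ≈ 148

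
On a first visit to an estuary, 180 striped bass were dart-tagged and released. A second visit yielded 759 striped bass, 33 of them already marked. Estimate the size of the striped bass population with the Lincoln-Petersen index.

N = 4140

If marked individuals mix randomly, R/C ≈ M/N, giving N ≈ M·C/R.
N = (180 × 759) / 33 = 136620 / 33 = 4140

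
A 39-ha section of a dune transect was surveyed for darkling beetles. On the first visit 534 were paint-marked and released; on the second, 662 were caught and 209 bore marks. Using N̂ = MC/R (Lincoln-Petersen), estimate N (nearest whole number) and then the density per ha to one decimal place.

N̂ = 534·662/209 = 353508/209 ≈ 1691.4 → 1691
Density = N̂ / area = 1691 / 39 ≈ 43.36 → 43.4 per ha

density ≈ 43.4 darkling beetles per ha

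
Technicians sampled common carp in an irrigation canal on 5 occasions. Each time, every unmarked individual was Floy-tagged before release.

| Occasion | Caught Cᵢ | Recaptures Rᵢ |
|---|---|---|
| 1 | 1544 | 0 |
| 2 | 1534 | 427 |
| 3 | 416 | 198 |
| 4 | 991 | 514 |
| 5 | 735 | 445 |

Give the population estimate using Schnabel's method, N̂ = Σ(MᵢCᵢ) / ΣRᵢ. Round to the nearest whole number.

N ≈ 5539

Marked at large before each occasion: Mᵢ = Σⱼ<ᵢ (Cⱼ − Rⱼ) → M1=0, M2=1544, M3=2651, M4=2869, M5=3346
Σ MᵢCᵢ = 0·1544 + 1544·1534 + 2651·416 + 2869·991 + 3346·735 = 0 + 2368496 + 1102816 + 2843179 + 2459310 = 8773801
Σ Rᵢ = 0 + 427 + 198 + 514 + 445 = 1584
N̂ = 8773801 / 1584 ≈ 5539.0 → 5539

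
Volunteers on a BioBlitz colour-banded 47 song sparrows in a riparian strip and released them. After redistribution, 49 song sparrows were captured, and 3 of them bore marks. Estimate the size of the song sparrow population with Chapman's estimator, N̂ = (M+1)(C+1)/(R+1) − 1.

N̂ = (47+1)(49+1)/(3+1) − 1 = 48·50/4 − 1
= 2400/4 − 1 = 600 − 1 = 599

N = 599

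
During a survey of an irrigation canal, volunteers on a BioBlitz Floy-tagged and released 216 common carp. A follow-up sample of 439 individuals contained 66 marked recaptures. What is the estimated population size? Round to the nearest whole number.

N = (216 × 439) / 66 = 94824 / 66 ≈ 1436.7 → 1437

N ≈ 1437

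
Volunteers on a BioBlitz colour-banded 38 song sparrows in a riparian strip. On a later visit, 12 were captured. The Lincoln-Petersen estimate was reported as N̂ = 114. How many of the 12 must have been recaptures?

R = 4

From N = M·C/R: R = M·C / N = 38·12 / 114 = 456 / 114 = 4.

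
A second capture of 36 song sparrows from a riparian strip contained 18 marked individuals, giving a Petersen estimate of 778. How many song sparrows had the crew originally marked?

From N = M·C/R: M = N·R / C = 778·18 / 36 = 14004 / 36 = 389.

M = 389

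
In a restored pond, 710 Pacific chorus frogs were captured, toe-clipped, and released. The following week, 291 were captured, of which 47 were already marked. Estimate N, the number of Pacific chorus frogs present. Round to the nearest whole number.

N = (710 × 291) / 47 = 206610 / 47 ≈ 4396.0 → 4396

N ≈ 4396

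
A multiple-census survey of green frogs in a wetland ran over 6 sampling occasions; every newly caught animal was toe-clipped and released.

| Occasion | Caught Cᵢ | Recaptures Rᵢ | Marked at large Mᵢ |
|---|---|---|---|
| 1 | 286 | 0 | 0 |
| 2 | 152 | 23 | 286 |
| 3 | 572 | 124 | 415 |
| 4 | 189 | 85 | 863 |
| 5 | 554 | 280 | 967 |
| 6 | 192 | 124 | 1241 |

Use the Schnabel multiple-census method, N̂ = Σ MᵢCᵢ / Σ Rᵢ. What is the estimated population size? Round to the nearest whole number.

Σ MᵢCᵢ = 0·286 + 286·152 + 415·572 + 863·189 + 967·554 + 1241·192 = 0 + 43472 + 237380 + 163107 + 535718 + 238272 = 1217949
Σ Rᵢ = 0 + 23 + 124 + 85 + 280 + 124 = 636
N̂ = 1217949 / 636 ≈ 1915.0 → 1915

N ≈ 1915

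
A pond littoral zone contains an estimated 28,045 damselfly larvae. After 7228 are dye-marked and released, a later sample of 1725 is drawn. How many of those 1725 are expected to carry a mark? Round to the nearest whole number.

expected recaptures ≈ 445

The marked fraction of the population is 7228/28045, so in a sample of 1725 expect C·(M/N) marked.
E[R] = 7228 × 1725 / 28045 = 12468300 / 28045 ≈ 444.6 → 445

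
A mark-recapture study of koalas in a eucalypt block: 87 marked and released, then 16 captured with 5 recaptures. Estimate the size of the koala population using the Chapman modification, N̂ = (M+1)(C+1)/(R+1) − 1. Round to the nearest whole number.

N ≈ 248

N̂ = (87+1)(16+1)/(5+1) − 1 = 88·17/6 − 1
= 1496/6 − 1 ≈ 249.3 − 1 ≈ 248.3 → 248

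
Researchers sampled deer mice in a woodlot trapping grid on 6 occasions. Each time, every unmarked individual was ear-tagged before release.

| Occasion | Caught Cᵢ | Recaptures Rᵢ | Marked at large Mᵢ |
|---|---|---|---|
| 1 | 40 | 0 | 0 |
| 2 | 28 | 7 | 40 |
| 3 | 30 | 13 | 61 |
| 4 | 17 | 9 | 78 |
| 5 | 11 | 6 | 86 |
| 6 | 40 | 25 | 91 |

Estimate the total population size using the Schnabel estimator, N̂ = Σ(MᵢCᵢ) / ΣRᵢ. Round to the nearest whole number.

Σ MᵢCᵢ = 0·40 + 40·28 + 61·30 + 78·17 + 86·11 + 91·40 = 0 + 1120 + 1830 + 1326 + 946 + 3640 = 8862
Σ Rᵢ = 0 + 7 + 13 + 9 + 6 + 25 = 60
N̂ = 8862 / 60 ≈ 147.7 → 148

N ≈ 148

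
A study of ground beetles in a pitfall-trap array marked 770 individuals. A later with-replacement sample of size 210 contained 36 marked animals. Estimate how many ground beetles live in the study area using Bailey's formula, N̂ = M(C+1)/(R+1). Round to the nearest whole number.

N̂ = 770·(210+1)/(36+1) = 770·211/37 = 162470/37 ≈ 4391.1 → 4391

N ≈ 4391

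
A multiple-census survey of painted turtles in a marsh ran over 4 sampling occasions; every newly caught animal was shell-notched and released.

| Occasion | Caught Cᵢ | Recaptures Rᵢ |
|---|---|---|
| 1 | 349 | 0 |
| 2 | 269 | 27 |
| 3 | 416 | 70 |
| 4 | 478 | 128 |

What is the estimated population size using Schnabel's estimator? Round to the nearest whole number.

N ≈ 3501

Marked at large before each occasion: Mᵢ = Σⱼ<ᵢ (Cⱼ − Rⱼ) → M1=0, M2=349, M3=591, M4=937
Σ MᵢCᵢ = 0·349 + 349·269 + 591·416 + 937·478 = 0 + 93881 + 245856 + 447886 = 787623
Σ Rᵢ = 0 + 27 + 70 + 128 = 225
N̂ = 787623 / 225 ≈ 3500.5 → 3501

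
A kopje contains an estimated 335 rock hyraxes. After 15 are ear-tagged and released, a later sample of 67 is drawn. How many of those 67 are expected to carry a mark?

expected recaptures = 3

Expected recaptures E[R] = M·C / N.
E[R] = 15 × 67 / 335 = 1005 / 335 = 3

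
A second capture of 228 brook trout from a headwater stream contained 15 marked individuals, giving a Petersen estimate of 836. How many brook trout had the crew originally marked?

From N = M·C/R: M = N·R / C = 836·15 / 228 = 12540 / 228 = 55.

M = 55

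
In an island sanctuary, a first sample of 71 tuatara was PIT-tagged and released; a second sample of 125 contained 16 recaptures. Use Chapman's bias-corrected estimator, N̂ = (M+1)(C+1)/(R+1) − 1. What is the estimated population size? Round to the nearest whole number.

N̂ = (71+1)(125+1)/(16+1) − 1 = 72·126/17 − 1
= 9072/17 − 1 ≈ 533.6 − 1 ≈ 532.6 → 533

N ≈ 533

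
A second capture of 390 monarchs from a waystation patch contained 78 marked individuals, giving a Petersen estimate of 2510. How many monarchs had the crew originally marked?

M = 502

From N = M·C/R: M = N·R / C = 2510·78 / 390 = 195780 / 390 = 502.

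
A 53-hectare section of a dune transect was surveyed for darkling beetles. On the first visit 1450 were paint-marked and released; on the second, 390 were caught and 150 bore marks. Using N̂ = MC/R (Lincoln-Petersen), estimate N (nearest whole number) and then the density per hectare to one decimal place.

density ≈ 71.1 darkling beetles per hectare

N̂ = 1450·390/150 = 565500/150 = 3770
Density = N̂ / area = 3770 / 53 ≈ 71.13 → 71.1 per hectare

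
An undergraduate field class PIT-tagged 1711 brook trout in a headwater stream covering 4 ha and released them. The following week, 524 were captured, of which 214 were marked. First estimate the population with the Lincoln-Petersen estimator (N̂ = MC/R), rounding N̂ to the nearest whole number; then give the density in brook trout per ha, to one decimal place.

N̂ = 1711·524/214 = 896564/214 ≈ 4189.6 → 4190
Density = N̂ / area = 4190 / 4 ≈ 1047.50 → 1047.5 per ha

density ≈ 1047.5 brook trout per ha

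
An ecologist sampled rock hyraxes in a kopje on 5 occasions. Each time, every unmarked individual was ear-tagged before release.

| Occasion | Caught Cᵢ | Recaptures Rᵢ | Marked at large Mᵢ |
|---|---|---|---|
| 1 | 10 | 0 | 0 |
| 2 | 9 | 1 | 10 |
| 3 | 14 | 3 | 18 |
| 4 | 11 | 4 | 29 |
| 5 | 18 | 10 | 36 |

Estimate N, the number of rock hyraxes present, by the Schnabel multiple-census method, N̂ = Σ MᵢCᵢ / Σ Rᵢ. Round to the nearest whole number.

Σ MᵢCᵢ = 0·10 + 10·9 + 18·14 + 29·11 + 36·18 = 0 + 90 + 252 + 319 + 648 = 1309
Σ Rᵢ = 0 + 1 + 3 + 4 + 10 = 18
N̂ = 1309 / 18 ≈ 72.7 → 73

N ≈ 73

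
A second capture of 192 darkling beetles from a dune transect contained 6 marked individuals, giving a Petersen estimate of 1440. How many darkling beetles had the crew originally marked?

From N = M·C/R: M = N·R / C = 1440·6 / 192 = 8640 / 192 = 45.

M = 45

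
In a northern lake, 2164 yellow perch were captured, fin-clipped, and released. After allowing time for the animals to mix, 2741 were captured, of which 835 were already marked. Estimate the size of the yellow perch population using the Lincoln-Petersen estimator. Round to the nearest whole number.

N ≈ 7104

N = (2164 × 2741) / 835 = 5931524 / 835 ≈ 7103.6 → 7104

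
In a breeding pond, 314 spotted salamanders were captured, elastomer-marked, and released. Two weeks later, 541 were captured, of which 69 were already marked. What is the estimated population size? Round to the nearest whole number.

N ≈ 2462

The marked fraction in the recapture sample should equal the marked fraction in the population: 69/541 = 314/N.
N = (314 × 541) / 69 = 169874 / 69 ≈ 2461.9 → 2462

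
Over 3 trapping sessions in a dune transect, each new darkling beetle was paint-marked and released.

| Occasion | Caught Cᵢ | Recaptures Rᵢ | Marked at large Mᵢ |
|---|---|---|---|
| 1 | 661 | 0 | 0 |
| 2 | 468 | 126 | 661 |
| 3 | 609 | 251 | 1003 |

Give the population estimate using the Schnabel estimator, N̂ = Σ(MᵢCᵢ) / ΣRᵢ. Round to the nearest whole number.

Σ MᵢCᵢ = 0·661 + 661·468 + 1003·609 = 0 + 309348 + 610827 = 920175
Σ Rᵢ = 0 + 126 + 251 = 377
N̂ = 920175 / 377 ≈ 2440.8 → 2441

N ≈ 2441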